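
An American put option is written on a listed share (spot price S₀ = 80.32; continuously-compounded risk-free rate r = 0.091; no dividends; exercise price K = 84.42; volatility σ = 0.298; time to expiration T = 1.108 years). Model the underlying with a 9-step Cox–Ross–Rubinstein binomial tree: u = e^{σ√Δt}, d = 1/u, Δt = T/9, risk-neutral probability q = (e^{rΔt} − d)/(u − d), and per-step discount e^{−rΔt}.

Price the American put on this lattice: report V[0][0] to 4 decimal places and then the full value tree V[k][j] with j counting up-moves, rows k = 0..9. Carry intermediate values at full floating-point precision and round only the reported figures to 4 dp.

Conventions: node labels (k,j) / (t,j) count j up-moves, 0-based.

params: Δt=0.12311 u=1.11022 d=0.90072 q=0.52766 e^(-rΔt)=0.98886
t_9 payoffs: 53.0773 45.7873 36.8016 25.7259 12.0741 0.0000 0.0000 0.0000 0.0000 0.0000
k=8: node(8,0) S=34.7973 payoff=49.6227 vs cont=48.6822 → 49.6227 [stop]  node(8,1) S=42.8909 payoff=41.5291 vs cont=40.5886 → 41.5291 [stop]  node(8,2) S=52.8670 payoff=31.5530 vs cont=30.6125 → 31.5530 [stop]  node(8,3) S=65.1635 payoff=19.2565 vs cont=18.3160 → 19.2565 [stop]  node(8,4) S=80.3200 payoff=4.1000 vs cont=5.6395 → 5.6395 [wait]  node(8,5) S=99.0018 payoff=0.0000 vs cont=0.0000 → 0.0000 [wait]  node(8,6) S=122.0289 payoff=0.0000 vs cont=0.0000 → 0.0000 [wait]  node(8,7) S=150.4119 payoff=0.0000 vs cont=0.0000 → 0.0000 [wait]  node(8,8) S=185.3966 payoff=0.0000 vs cont=0.0000 → 0.0000 [wait]
k=7: node(7,0) S=38.6327 payoff=45.7873 vs cont=44.8468 → 45.7873 [stop]  node(7,1) S=47.6184 payoff=36.8016 vs cont=35.8611 → 36.8016 [stop]  node(7,2) S=58.6941 payoff=25.7259 vs cont=24.7854 → 25.7259 [stop]  node(7,3) S=72.3459 payoff=12.0741 vs cont=11.9369 → 12.0741 [stop]  node(7,4) S=89.1730 payoff=0.0000 vs cont=2.6341 → 2.6341 [wait]  node(7,5) S=109.9140 payoff=0.0000 vs cont=0.0000 → 0.0000 [wait]  node(7,6) S=135.4792 payoff=0.0000 vs cont=0.0000 → 0.0000 [wait]  node(7,7) S=166.9906 payoff=0.0000 vs cont=0.0000 → 0.0000 [wait]
k=6: node(6,0) S=42.8909 payoff=41.5291 vs cont=40.5886 → 41.5291 [stop]  node(6,1) S=52.8670 payoff=31.5530 vs cont=30.6125 → 31.5530 [stop]  node(6,2) S=65.1635 payoff=19.2565 vs cont=18.3160 → 19.2565 [stop]  node(6,3) S=80.3200 payoff=4.1000 vs cont=7.0140 → 7.0140 [wait]  node(6,4) S=99.0018 payoff=0.0000 vs cont=1.2303 → 1.2303 [wait]  node(6,5) S=122.0289 payoff=0.0000 vs cont=0.0000 → 0.0000 [wait]  node(6,6) S=150.4119 payoff=0.0000 vs cont=0.0000 → 0.0000 [wait]
k=5: node(5,0) S=47.6184 payoff=36.8016 vs cont=35.8611 → 36.8016 [stop]  node(5,1) S=58.6941 payoff=25.7259 vs cont=24.7854 → 25.7259 [stop]  node(5,2) S=72.3459 payoff=12.0741 vs cont=12.6541 → 12.6541 [wait]  node(5,3) S=89.1730 payoff=0.0000 vs cont=3.9180 → 3.9180 [wait]  node(5,4) S=109.9140 payoff=0.0000 vs cont=0.5747 → 0.5747 [wait]  node(5,5) S=135.4792 payoff=0.0000 vs cont=0.0000 → 0.0000 [wait]
k=4: node(4,0) S=52.8670 payoff=31.5530 vs cont=30.6125 → 31.5530 [stop]  node(4,1) S=65.1635 payoff=19.2565 vs cont=18.6187 → 19.2565 [stop]  node(4,2) S=80.3200 payoff=4.1000 vs cont=7.9548 → 7.9548 [wait]  node(4,3) S=99.0018 payoff=0.0000 vs cont=2.1299 → 2.1299 [wait]  node(4,4) S=122.0289 payoff=0.0000 vs cont=0.2684 → 0.2684 [wait]
k=3: node(3,0) S=58.6941 payoff=25.7259 vs cont=24.7854 → 25.7259 [stop]  node(3,1) S=72.3459 payoff=12.0741 vs cont=13.1450 → 13.1450 [wait]  node(3,2) S=89.1730 payoff=0.0000 vs cont=4.8268 → 4.8268 [wait]  node(3,3) S=109.9140 payoff=0.0000 vs cont=1.1349 → 1.1349 [wait]
k=2: node(2,0) S=65.1635 payoff=19.2565 vs cont=18.8748 → 19.2565 [stop]  node(2,1) S=80.3200 payoff=4.1000 vs cont=8.6583 → 8.6583 [wait]  node(2,2) S=99.0018 payoff=0.0000 vs cont=2.8467 → 2.8467 [wait]
k=1: node(1,0) S=72.3459 payoff=12.0741 vs cont=13.5120 → 13.5120 [wait]  node(1,1) S=89.1730 payoff=0.0000 vs cont=5.5294 → 5.5294 [wait]
k=0: node(0,0) S=80.3200 payoff=4.1000 vs cont=9.1963 → 9.1963 [wait]

price = 9.1963
tree:
9.1963
13.5120 5.5294
19.2565 8.6583 2.8467
25.7259 13.1450 4.8268 1.1349
31.5530 19.2565 7.9548 2.1299 0.2684
36.8016 25.7259 12.6541 3.9180 0.5747 0.0000
41.5291 31.5530 19.2565 7.0140 1.2303 0.0000 0.0000
45.7873 36.8016 25.7259 12.0741 2.6341 0.0000 0.0000 0.0000
49.6227 41.5291 31.5530 19.2565 5.6395 0.0000 0.0000 0.0000 0.0000
53.0773 45.7873 36.8016 25.7259 12.0741 0.0000 0.0000 0.0000 0.0000 0.0000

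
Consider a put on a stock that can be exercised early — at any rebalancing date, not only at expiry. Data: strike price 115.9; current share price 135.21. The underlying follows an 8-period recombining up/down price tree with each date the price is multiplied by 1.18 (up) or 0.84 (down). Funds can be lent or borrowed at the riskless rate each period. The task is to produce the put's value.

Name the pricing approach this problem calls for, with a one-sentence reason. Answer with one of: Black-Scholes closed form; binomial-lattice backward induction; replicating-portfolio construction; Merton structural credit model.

Key observation: early exercise of the strike-115.9 put must be checked at each of the 8 dates (spot 135.21), which forces a node-by-node comparison of intrinsic and continuation value backward from expiry.

framework: binomial-lattice backward induction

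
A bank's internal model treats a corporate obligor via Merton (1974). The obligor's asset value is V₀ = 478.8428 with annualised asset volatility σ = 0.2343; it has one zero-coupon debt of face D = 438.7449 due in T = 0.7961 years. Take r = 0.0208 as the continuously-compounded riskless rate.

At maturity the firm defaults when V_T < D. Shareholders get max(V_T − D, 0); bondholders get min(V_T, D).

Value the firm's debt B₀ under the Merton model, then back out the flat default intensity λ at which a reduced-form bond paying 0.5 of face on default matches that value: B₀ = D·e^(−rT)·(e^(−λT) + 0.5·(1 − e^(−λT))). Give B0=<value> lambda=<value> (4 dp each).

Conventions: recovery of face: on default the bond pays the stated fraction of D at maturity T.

Apply the equity-as-call identities (strike 438.7449, horizon 0.7961 years):
d₁ = [ln(V₀/D) + (r + σ²/2)T] / (σ√T)
   = [ln(478.8428/438.7449) + (0.0208 + 0.5·0.2343²)·0.7961] / (0.2343·√0.7961)
   = [0.087454 + 0.038410] / 0.209053 = 0.602071
d₂ = d₁ − σ√T = 0.602071 − 0.209053 = 0.393018
N(d₁) = 0.726437,  N(d₂) = 0.652847,  e^(−rT) = 0.983577
E₀ = V₀·N(d₁) − D·e^(−rT)·N(d₂)
   = 478.8428·0.726437 − 438.7449·0.983577·0.652847 = 66.119603
B₀ = V₀ − E₀ = 478.8428 − 66.119603 = 412.723197
e^(−λT) = (B₀·e^(rT)/D − 0.5)/(1 − 0.5) = (412.7232·1.016697/438.7449 − 0.5)/0.5 = 0.91279411
λ = −ln(0.91279411)/0.7961 = 0.114615

B0=412.7232 lambda=0.1146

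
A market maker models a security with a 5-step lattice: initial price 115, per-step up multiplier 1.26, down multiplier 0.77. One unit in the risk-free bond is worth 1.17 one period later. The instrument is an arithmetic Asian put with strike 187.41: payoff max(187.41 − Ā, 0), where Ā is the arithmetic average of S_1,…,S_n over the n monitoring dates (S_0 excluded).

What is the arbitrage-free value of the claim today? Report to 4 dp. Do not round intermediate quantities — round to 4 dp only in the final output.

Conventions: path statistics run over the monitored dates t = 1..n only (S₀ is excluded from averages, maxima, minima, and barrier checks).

price = 9.6452

With p* = (R−d)/(u−d) = 0.8163, sum probability × payoff across the paths and divide by R^5.
Enumerate all 2^5 = 32 price paths (U = up ×1.26, D = down ×0.77); each path with k up-moves has probability p*^k·(1−p*)^(5−k).
DDDDD: Ā=56.1578, payoff=131.2522, prob=0.000209
UDDDD: Ā=91.8945, payoff=95.5155, prob=0.000929
DUDDD: Ā=80.6245, payoff=106.7855, prob=0.000929
UUDDD: Ā=131.9310, payoff=55.4790, prob=0.004129
DDUDD: Ā=71.9466, payoff=115.4634, prob=0.000929
UDUDD: Ā=117.7308, payoff=69.6792, prob=0.004129
DUUDD: Ā=106.4608, payoff=80.9492, prob=0.004129
UUUDD: Ā=174.2086, payoff=13.2014, prob=0.018352
DDDUD: Ā=65.2646, payoff=122.1454, prob=0.000929
UDDUD: Ā=106.7967, payoff=80.6133, prob=0.004129
DUDUD: Ā=95.5267, payoff=91.8833, prob=0.004129
UUDUD: Ā=156.3164, payoff=31.0936, prob=0.018352
DDUUD: Ā=86.8488, payoff=100.5612, prob=0.004129
UDUUD: Ā=142.1162, payoff=45.2938, prob=0.018352
DUUUD: Ā=130.8462, payoff=56.5638, prob=0.018352
UUUUD: Ā=214.1119, payoff=0.0000, prob=0.081565
DDDDU: Ā=60.1195, payoff=127.2905, prob=0.000929
UDDDU: Ā=98.3774, payoff=89.0326, prob=0.004129
DUDDU: Ā=87.1074, payoff=100.3026, prob=0.004129
UUDDU: Ā=142.5393, payoff=44.8707, prob=0.018352
DDUDU: Ā=78.4295, payoff=108.9805, prob=0.004129
UDUDU: Ā=128.3391, payoff=59.0709, prob=0.018352
DUUDU: Ā=117.0691, payoff=70.3409, prob=0.018352
UUUDU: Ā=191.5677, payoff=0.0000, prob=0.081565
DDDUU: Ā=71.7475, payoff=115.6625, prob=0.004129
UDDUU: Ā=117.4050, payoff=70.0050, prob=0.018352
DUDUU: Ā=106.1350, payoff=81.2750, prob=0.018352
UUDUU: Ā=173.6754, payoff=13.7346, prob=0.081565
DDUUU: Ā=97.4571, payoff=89.9529, prob=0.018352
UDUUU: Ā=159.4752, payoff=27.9348, prob=0.081565
DUUUU: Ā=148.2052, payoff=39.2048, prob=0.081565
UUUUU: Ā=242.5177, payoff=0.0000, prob=0.362510
Price = Σ prob·payoff / R^5 = 21.146609 / 2.192448 = 9.6452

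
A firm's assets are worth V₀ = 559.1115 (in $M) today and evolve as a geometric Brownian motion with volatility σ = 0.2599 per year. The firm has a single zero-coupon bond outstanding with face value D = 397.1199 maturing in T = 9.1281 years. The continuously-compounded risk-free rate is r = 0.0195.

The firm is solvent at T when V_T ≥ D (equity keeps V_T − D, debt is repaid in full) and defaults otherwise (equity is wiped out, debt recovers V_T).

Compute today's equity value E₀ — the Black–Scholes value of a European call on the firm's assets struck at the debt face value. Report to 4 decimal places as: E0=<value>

Apply the equity-as-call identities (strike 397.1199, horizon 9.1281 years):
d₁ = [ln(V₀/D) + (r + σ²/2)T] / (σ√T)
   = [ln(559.1115/397.1199) + (0.0195 + 0.5·0.2599²)·9.1281] / (0.2599·√9.1281)
   = [0.342111 + 0.486290] / 0.785229 = 1.054980
d₂ = d₁ − σ√T = 1.054980 − 0.785229 = 0.269751
N(d₁) = 0.854283,  N(d₂) = 0.606324,  e^(−rT) = 0.836944
E₀ = V₀·N(d₁) − D·e^(−rT)·N(d₂)
   = 559.1115·0.854283 − 397.1199·0.836944·0.606324 = 276.117128

E0=276.1171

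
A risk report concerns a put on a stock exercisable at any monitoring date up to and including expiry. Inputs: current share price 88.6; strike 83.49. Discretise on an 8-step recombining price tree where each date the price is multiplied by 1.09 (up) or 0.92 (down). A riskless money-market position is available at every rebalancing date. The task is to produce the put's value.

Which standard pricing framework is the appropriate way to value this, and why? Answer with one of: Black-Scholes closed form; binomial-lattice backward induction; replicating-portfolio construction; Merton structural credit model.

framework: binomial-lattice backward induction

Key observation: with exercise allowed before expiry on a discrete up/down model (8 steps from spot 88.6), the strike-83.49 put's value must be rolled back through the tree testing early exercise at each node.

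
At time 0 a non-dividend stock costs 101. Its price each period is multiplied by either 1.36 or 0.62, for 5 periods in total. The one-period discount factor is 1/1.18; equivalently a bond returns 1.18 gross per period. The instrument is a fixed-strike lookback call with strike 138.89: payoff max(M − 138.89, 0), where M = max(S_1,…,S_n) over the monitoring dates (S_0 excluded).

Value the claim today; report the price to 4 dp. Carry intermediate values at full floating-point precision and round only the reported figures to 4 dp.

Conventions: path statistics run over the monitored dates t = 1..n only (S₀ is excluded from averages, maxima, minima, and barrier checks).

price = 57.9685

Risk-neutral up-probability p* = (R−d)/(u−d) = (1.18−0.62)/(1.36−0.62) = 0.7568; the claim prices as the p*-weighted sum of path payoffs discounted by R^5.
Enumerate all 2^5 = 32 price paths (U = up ×1.36, D = down ×0.62); each path with k up-moves has probability p*^k·(1−p*)^(5−k).
DDDDD: M=62.6200, payoff=0.0000, prob=0.000852
UDDDD: M=137.3600, payoff=0.0000, prob=0.002649
DUDDD: M=85.1632, payoff=0.0000, prob=0.002649
UUDDD: M=186.8096, payoff=47.9196, prob=0.008242
DDUDD: M=62.6200, payoff=0.0000, prob=0.002649
UDUDD: M=137.3600, payoff=0.0000, prob=0.008242
DUUDD: M=115.8220, payoff=0.0000, prob=0.008242
UUUDD: M=254.0611, payoff=115.1711, prob=0.025642
DDDUD: M=62.6200, payoff=0.0000, prob=0.002649
UDDUD: M=137.3600, payoff=0.0000, prob=0.008242
DUDUD: M=85.1632, payoff=0.0000, prob=0.008242
UUDUD: M=186.8096, payoff=47.9196, prob=0.025642
DDUUD: M=71.8096, payoff=0.0000, prob=0.008242
UDUUD: M=157.5179, payoff=18.6279, prob=0.025642
DUUUD: M=157.5179, payoff=18.6279, prob=0.025642
UUUUD: M=345.5230, payoff=206.6330, prob=0.079775
DDDDU: M=62.6200, payoff=0.0000, prob=0.002649
UDDDU: M=137.3600, payoff=0.0000, prob=0.008242
DUDDU: M=85.1632, payoff=0.0000, prob=0.008242
UUDDU: M=186.8096, payoff=47.9196, prob=0.025642
DDUDU: M=62.6200, payoff=0.0000, prob=0.008242
UDUDU: M=137.3600, payoff=0.0000, prob=0.025642
DUUDU: M=115.8220, payoff=0.0000, prob=0.025642
UUUDU: M=254.0611, payoff=115.1711, prob=0.079775
DDDUU: M=62.6200, payoff=0.0000, prob=0.008242
UDDUU: M=137.3600, payoff=0.0000, prob=0.025642
DUDUU: M=97.6611, payoff=0.0000, prob=0.025642
UUDUU: M=214.2243, payoff=75.3343, prob=0.079775
DDUUU: M=97.6611, payoff=0.0000, prob=0.025642
UDUUU: M=214.2243, payoff=75.3343, prob=0.079775
DUUUU: M=214.2243, payoff=75.3343, prob=0.079775
UUUUU: M=469.9113, payoff=331.0213, prob=0.248188
Price = Σ prob·payoff / R^5 = 132.617854 / 2.287758 = 57.9685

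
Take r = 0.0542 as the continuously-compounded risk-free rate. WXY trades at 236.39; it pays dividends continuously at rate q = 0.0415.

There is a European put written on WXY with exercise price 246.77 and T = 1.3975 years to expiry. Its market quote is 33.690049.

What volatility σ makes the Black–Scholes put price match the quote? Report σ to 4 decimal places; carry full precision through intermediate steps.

sigma = 0.2901

At σ = 0.2901 the Black–Scholes value reproduces the quote:
σ√T = 0.2901·√1.3975 = 0.342944
d₁ = (ln(S/K) + (r−q+σ²/2)T) / (σ√T) = (ln(236.39/246.77) + (0.0542−0.0415+0.2901²/2)·1.3975) / 0.342944 = (-0.042974 + 0.076554) / 0.342944 = 0.097917
d₂ = d₁ − σ√T = 0.097917 − 0.342944 = -0.245028
e^{−rT} = 0.927053
e^{−qT} = 0.943653
N(−d₁) = 0.460999,  N(−d₂) = 0.596783
V = K·e^{−rT}·N(−d₂) − S·e^{−qT}·N(−d₁) = 136.525276 − 102.835226 = 33.690049 (the observed quote) — the price is monotone increasing in volatility, hence this σ is the only solution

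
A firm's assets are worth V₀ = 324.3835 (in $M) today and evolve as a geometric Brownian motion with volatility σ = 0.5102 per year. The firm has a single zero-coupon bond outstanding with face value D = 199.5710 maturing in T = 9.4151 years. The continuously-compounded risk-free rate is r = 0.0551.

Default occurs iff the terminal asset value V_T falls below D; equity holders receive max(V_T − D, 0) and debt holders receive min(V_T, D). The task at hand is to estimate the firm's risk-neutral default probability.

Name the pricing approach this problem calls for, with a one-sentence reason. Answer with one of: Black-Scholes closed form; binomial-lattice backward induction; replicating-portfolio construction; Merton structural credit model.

framework: Merton structural credit model

Key observation: assets follow a GBM and default happens iff V_T < 199.5710; valuing claims on that split (equity as a call, risky debt as the residual) is the structural model's definition.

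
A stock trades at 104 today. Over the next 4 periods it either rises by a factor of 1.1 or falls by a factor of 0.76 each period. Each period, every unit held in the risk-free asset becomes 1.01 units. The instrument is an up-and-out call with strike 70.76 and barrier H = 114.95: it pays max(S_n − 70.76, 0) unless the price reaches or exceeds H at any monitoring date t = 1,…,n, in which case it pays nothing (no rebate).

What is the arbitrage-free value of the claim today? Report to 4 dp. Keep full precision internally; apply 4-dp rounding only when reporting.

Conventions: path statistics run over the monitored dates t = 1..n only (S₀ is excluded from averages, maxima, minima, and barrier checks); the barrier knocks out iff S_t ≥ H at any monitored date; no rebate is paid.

Set p* = 0.7353 (from d < R < u); the path-dependent value is the discounted p*-expectation over all price paths.
Enumerate all 2^4 = 16 price paths (U = up ×1.1, D = down ×0.76); each path with k up-moves has probability p*^k·(1−p*)^(4−k).
DDDD: M=79.0400, payoff=0.0000, prob=0.004910
UDDD: M=114.4000, payoff=0.0000, prob=0.013638
DUDD: M=86.9440, payoff=0.0000, prob=0.013638
UUDD: M=125.8400, payoff=0.0000, prob=0.037883
DDUD: M=79.0400, payoff=0.0000, prob=0.013638
UDUD: M=114.4000, payoff=1.9252, prob=0.037883
DUUD: M=95.6384, payoff=1.9252, prob=0.037883
UUUD: M=138.4240, payoff=0.0000, prob=0.105232
DDDU: M=79.0400, payoff=0.0000, prob=0.013638
UDDU: M=114.4000, payoff=1.9252, prob=0.037883
DUDU: M=86.9440, payoff=1.9252, prob=0.037883
UUDU: M=125.8400, payoff=0.0000, prob=0.105232
DDUU: M=79.0400, payoff=1.9252, prob=0.037883
UDUU: M=114.4000, payoff=34.4422, prob=0.105232
DUUU: M=105.2022, payoff=34.4422, prob=0.105232
UUUU: M=152.2664, payoff=0.0000, prob=0.292310
Price = Σ prob·payoff / R^4 = 7.613499 / 1.040604 = 7.3164

price = 7.3164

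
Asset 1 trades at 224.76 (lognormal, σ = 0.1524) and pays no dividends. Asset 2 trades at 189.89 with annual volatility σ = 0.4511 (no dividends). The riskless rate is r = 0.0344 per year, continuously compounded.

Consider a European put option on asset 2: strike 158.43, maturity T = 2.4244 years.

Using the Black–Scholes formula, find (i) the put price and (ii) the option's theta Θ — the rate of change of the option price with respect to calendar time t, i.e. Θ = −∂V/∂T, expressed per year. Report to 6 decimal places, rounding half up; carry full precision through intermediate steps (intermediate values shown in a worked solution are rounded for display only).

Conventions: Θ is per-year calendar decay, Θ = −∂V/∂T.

price = 27.084582
Θ = -5.964210

σ√T = 0.4511·√2.4244 = 0.702385
d₁ = (ln(S/K) + (r+σ²/2)T) / (σ√T) = (ln(189.89/158.43) + (0.0344+0.4511²/2)·2.4244) / 0.702385 = (0.181132 + 0.330071) / 0.702385 = 0.727811
d₂ = d₁ − σ√T = 0.727811 − 0.702385 = 0.025427
e^{−rT} = 0.919984
N(−d₁) = 0.233365,  N(−d₂) = 0.489857
Put price V = K·e^{−rT}·N(−d₂) − S·N(−d₁) = 71.398170 − 44.313589 = 27.084582
φ(d₁) = (1/√(2π))·e^{−d₁²/2} = 0.306115
Θ = −S·φ(d₁)·σ/(2√T) + r·K·e^{−rT}·N(−d₂) = −8.420307 + 2.456097 = -5.964210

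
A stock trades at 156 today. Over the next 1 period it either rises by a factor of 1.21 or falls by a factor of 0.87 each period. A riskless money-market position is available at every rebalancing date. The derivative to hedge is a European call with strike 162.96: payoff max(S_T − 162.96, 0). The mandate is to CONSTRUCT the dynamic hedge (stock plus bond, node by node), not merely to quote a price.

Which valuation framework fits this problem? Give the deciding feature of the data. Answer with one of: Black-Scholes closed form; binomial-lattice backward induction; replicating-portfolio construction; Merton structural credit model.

framework: replicating-portfolio construction

Key observation: since the answer must list Δ and B at each node of the 1.21/0.87 lattice on 156, the replicating-portfolio method — solving the two-state system at every node — is the one that applies.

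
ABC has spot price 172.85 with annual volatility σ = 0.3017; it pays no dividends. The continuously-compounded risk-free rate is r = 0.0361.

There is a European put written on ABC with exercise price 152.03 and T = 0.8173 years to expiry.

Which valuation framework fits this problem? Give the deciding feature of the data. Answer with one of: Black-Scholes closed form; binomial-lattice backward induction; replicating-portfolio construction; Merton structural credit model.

framework: Black-Scholes closed form

Key observation: a European claim on ABC (strike 152.03) — a lognormal (GBM) underlying with constant rate and volatility — has an exact closed-form value; no lattice or capital structure is involved.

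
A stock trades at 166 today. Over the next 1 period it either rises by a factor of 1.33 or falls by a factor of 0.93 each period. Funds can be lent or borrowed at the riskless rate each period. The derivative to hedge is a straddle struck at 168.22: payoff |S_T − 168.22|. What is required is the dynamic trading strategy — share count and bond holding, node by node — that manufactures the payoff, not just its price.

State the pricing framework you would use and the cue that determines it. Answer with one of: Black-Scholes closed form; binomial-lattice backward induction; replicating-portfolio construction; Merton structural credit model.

framework: replicating-portfolio construction

Key observation: the deliverable is the dynamic trading strategy on the 1-step tree (spot 166, moves 1.33 and 0.93), so the valuation must go through the node-by-node replicating-portfolio solve.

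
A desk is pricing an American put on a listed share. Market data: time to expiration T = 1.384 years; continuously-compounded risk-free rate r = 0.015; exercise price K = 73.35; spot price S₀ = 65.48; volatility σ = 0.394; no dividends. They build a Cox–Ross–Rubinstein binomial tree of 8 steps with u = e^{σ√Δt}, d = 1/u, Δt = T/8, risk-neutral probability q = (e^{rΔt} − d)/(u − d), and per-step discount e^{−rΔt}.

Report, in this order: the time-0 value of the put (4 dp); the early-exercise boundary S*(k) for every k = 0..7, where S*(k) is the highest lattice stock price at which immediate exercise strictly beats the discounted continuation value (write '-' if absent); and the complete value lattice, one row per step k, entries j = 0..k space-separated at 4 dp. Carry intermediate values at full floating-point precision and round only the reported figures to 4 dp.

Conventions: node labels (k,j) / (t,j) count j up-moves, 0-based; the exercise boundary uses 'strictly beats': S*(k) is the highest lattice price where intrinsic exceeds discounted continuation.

Δt=0.17300  u=1.17807  d=0.84885  q=0.46701  discount=0.99741
step 8 (expiry): payoffs max(K−S,0) = 55.7002 48.8547 39.3543 26.1691 7.8700 0.0000 0.0000 0.0000 0.0000
step 7: (k=7,j=0): S=20.7927, K−S=52.5573, hold=52.3672 ⇒ V=52.5573 exercise | (k=7,j=1): S=28.8571, K−S=44.4929, hold=44.3028 ⇒ V=44.4929 exercise | (k=7,j=2): S=40.0493, K−S=33.3007, hold=33.1106 ⇒ V=33.3007 exercise | (k=7,j=3): S=55.5824, K−S=17.7676, hold=17.5775 ⇒ V=17.7676 exercise | (k=7,j=4): S=77.1400, K−S=0.0000, hold=4.1837 ⇒ V=4.1837 continue | (k=7,j=5): S=107.0587, K−S=0.0000, hold=0.0000 ⇒ V=0.0000 continue | (k=7,j=6): S=148.5813, K−S=0.0000, hold=0.0000 ⇒ V=0.0000 continue | (k=7,j=7): S=206.2084, K−S=0.0000, hold=0.0000 ⇒ V=0.0000 continue  boundary S*=55.5824
step 6: (k=6,j=0): S=24.4953, K−S=48.8547, hold=48.6646 ⇒ V=48.8547 exercise | (k=6,j=1): S=33.9957, K−S=39.3543, hold=39.1642 ⇒ V=39.3543 exercise | (k=6,j=2): S=47.1809, K−S=26.1691, hold=25.9790 ⇒ V=26.1691 exercise | (k=6,j=3): S=65.4800, K−S=7.8700, hold=11.3941 ⇒ V=11.3941 continue | (k=6,j=4): S=90.8763, K−S=0.0000, hold=2.2241 ⇒ V=2.2241 continue | (k=6,j=5): S=126.1226, K−S=0.0000, hold=0.0000 ⇒ V=0.0000 continue | (k=6,j=6): S=175.0391, K−S=0.0000, hold=0.0000 ⇒ V=0.0000 continue  boundary S*=47.1809
step 5: (k=5,j=0): S=28.8571, K−S=44.4929, hold=44.3028 ⇒ V=44.4929 exercise | (k=5,j=1): S=40.0493, K−S=33.3007, hold=33.1106 ⇒ V=33.3007 exercise | (k=5,j=2): S=55.5824, K−S=17.7676, hold=19.2190 ⇒ V=19.2190 continue | (k=5,j=3): S=77.1400, K−S=0.0000, hold=7.0931 ⇒ V=7.0931 continue | (k=5,j=4): S=107.0587, K−S=0.0000, hold=1.1823 ⇒ V=1.1823 continue | (k=5,j=5): S=148.5813, K−S=0.0000, hold=0.0000 ⇒ V=0.0000 continue  boundary S*=40.0493
step 4: (k=4,j=0): S=33.9957, K−S=39.3543, hold=39.1642 ⇒ V=39.3543 exercise | (k=4,j=1): S=47.1809, K−S=26.1691, hold=26.6551 ⇒ V=26.6551 continue | (k=4,j=2): S=65.4800, K−S=7.8700, hold=13.5209 ⇒ V=13.5209 continue | (k=4,j=3): S=90.8763, K−S=0.0000, hold=4.3215 ⇒ V=4.3215 continue | (k=4,j=4): S=126.1226, K−S=0.0000, hold=0.6285 ⇒ V=0.6285 continue  boundary S*=33.9957
step 3: (k=3,j=0): S=40.0493, K−S=33.3007, hold=33.3369 ⇒ V=33.3369 continue | (k=3,j=1): S=55.5824, K−S=17.7676, hold=20.4680 ⇒ V=20.4680 continue | (k=3,j=2): S=77.1400, K−S=0.0000, hold=9.2007 ⇒ V=9.2007 continue | (k=3,j=3): S=107.0587, K−S=0.0000, hold=2.5901 ⇒ V=2.5901 continue  boundary S*=-
step 2: (k=2,j=0): S=47.1809, K−S=26.1691, hold=27.2562 ⇒ V=27.2562 continue | (k=2,j=1): S=65.4800, K−S=7.8700, hold=15.1666 ⇒ V=15.1666 continue | (k=2,j=2): S=90.8763, K−S=0.0000, hold=6.0976 ⇒ V=6.0976 continue  boundary S*=-
step 1: (k=1,j=0): S=55.5824, K−S=17.7676, hold=21.5542 ⇒ V=21.5542 continue | (k=1,j=1): S=77.1400, K−S=0.0000, hold=10.9030 ⇒ V=10.9030 continue  boundary S*=-
step 0: (k=0,j=0): S=65.4800, K−S=7.8700, hold=16.5369 ⇒ V=16.5369 continue  boundary S*=-

price = 16.5369
boundary = - - - - 33.9957 40.0493 47.1809 55.5824
tree:
16.5369
21.5542 10.9030
27.2562 15.1666 6.0976
33.3369 20.4680 9.2007 2.5901
39.3543 26.6551 13.5209 4.3215 0.6285
44.4929 33.3007 19.2190 7.0931 1.1823 0.0000
48.8547 39.3543 26.1691 11.3941 2.2241 0.0000 0.0000
52.5573 44.4929 33.3007 17.7676 4.1837 0.0000 0.0000 0.0000
55.7002 48.8547 39.3543 26.1691 7.8700 0.0000 0.0000 0.0000 0.0000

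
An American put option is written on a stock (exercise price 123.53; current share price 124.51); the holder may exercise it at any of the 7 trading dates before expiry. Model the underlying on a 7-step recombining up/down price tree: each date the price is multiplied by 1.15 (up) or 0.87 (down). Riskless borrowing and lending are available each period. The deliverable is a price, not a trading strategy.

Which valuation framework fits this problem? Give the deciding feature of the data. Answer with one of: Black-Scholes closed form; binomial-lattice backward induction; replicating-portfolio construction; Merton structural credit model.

Key observation: early exercise of the strike-123.53 put must be checked at each of the 7 dates (spot 124.51), which forces a node-by-node comparison of intrinsic and continuation value backward from expiry.

framework: binomial-lattice backward induction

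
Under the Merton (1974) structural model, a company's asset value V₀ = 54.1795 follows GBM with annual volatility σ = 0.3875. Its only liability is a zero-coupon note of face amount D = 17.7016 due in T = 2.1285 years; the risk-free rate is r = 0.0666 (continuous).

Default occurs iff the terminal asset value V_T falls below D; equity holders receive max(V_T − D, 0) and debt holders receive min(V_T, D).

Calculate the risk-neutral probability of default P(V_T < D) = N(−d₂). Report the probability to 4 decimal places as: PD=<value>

Apply the equity-as-call identities (strike 17.7016, horizon 2.1285 years):
d₁ = [ln(V₀/D) + (r + σ²/2)T] / (σ√T)
   = [ln(54.1795/17.7016) + (0.0666 + 0.5·0.3875²)·2.1285] / (0.3875·√2.1285)
   = [1.118648 + 0.301562] / 0.565338 = 2.512140
d₂ = d₁ − σ√T = 2.512140 − 0.565338 = 1.946802
risk-neutral PD = N(−d₂) = N(-1.946802) = 0.025779

PD=0.0258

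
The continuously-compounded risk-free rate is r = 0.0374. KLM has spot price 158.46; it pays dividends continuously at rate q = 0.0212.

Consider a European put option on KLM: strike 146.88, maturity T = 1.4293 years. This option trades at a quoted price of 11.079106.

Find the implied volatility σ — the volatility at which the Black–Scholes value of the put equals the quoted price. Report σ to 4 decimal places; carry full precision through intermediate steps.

sigma = 0.2498

At σ = 0.2498 the Black–Scholes value reproduces the quote:
σ√T = 0.2498·√1.4293 = 0.298644
d₁ = (ln(S/K) + (r−q+σ²/2)T) / (σ√T) = (ln(158.46/146.88) + (0.0374−0.0212+0.2498²/2)·1.4293) / 0.298644 = (0.075886 + 0.067749) / 0.298644 = 0.480957
d₂ = d₁ − σ√T = 0.480957 − 0.298644 = 0.182313
e^{−rT} = 0.947948
e^{−qT} = 0.970153
N(−d₁) = 0.315273,  N(−d₂) = 0.427669
V = K·e^{−rT}·N(−d₂) − S·e^{−qT}·N(−d₁) = 59.546246 − 48.467141 = 11.079106 (the quoted price), and the Black–Scholes price is strictly increasing in σ, so σ is unique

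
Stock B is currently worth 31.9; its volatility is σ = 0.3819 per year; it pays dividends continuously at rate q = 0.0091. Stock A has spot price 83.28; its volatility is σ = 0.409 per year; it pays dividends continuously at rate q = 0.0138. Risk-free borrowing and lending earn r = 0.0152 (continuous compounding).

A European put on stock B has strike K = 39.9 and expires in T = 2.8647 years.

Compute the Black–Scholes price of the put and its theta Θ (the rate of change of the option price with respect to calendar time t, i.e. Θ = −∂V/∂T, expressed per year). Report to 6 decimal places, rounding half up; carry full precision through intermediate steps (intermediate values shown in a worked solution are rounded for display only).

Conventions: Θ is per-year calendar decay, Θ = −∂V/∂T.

σ√T = 0.3819·√2.8647 = 0.646382
d₁ = (ln(S/K) + (r−q+σ²/2)T) / (σ√T) = (ln(31.9/39.9) + (0.0152−0.0091+0.3819²/2)·2.8647) / 0.646382 = (-0.223770 + 0.226379) / 0.646382 = 0.004037
d₂ = d₁ − σ√T = 0.004037 − 0.646382 = -0.642345
e^{−rT} = 0.957391
e^{−qT} = 0.974268
N(−d₁) = 0.498390,  N(−d₂) = 0.739676
Put price V = K·e^{−rT}·N(−d₂) − S·e^{−qT}·N(−d₁) = 28.255531 − 15.489527 = 12.766003
φ(d₁) = (1/√(2π))·e^{−d₁²/2} = 0.398939
Θ = −S·e^{−qT}·φ(d₁)·σ/(2√T) − q·S·e^{−qT}·N(−d₁) + r·K·e^{−rT}·N(−d₂) = −1.398800 − 0.140955 + 0.429484 = -1.110271

price = 12.766003
Θ = -1.110271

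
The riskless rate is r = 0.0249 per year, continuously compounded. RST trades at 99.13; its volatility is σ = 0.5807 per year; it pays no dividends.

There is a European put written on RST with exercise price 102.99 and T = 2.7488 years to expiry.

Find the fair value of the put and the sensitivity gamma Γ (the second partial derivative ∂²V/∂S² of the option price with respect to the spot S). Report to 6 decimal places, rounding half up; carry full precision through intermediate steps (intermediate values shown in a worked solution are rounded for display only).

σ√T = 0.5807·√2.7488 = 0.962772
d₁ = (ln(S/K) + (r+σ²/2)T) / (σ√T) = (ln(99.13/102.99) + (0.0249+0.5807²/2)·2.7488) / 0.962772 = (-0.038200 + 0.531910) / 0.962772 = 0.512801
d₂ = d₁ − σ√T = 0.512801 − 0.962772 = -0.449971
e^{−rT} = 0.933845
N(−d₁) = 0.304045,  N(−d₂) = 0.673634
Put price V = K·e^{−rT}·N(−d₂) − S·N(−d₁) = 64.787907 − 30.140014 = 34.647892
φ(d₁) = (1/√(2π))·e^{−d₁²/2} = 0.349791
Γ = φ(d₁) / (S·σ·√T) = 0.003665

price = 34.647892
Γ = 0.003665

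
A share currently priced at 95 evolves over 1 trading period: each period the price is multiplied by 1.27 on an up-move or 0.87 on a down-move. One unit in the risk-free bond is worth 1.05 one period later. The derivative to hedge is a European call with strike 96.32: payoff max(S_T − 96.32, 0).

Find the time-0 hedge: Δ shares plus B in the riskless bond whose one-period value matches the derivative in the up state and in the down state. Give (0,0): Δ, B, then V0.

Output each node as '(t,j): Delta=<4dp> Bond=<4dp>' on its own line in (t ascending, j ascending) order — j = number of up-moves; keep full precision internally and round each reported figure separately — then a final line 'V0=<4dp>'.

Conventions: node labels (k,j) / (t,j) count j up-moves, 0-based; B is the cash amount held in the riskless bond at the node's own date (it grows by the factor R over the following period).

Since d<R<u, set p* = (R−d)/(u−d) = 0.4500; price each node as the discounted p*-expectation of its children.
Payoffs at expiry: V(1,0)=0.0000, V(1,1)=24.3300
Node (0,0) S=95.0000: V=(p*·24.3300+(1−p*)·0.0000)/1.05=10.4271; Δ=(24.3300−0.0000)/(120.6500−82.6500)=0.6403; B=V−Δ·S=-50.3979
As a check, the time-0 holding Δ(0,0)·S0 + B(0,0) comes to 10.4271 — exactly V0.

(0,0): Delta=0.6403 Bond=-50.3979
V0=10.4271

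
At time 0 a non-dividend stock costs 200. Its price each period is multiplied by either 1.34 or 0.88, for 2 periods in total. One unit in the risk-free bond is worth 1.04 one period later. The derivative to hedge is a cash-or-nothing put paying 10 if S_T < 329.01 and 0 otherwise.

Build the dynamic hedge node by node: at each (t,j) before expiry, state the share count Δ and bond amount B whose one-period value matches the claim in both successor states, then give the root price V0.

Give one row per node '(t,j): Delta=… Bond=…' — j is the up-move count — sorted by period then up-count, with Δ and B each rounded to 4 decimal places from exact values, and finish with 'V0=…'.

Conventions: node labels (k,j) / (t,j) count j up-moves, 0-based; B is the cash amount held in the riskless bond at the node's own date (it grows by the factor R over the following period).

Under the risk-neutral measure, an up-move has probability p* = (R−d)/(u−d) = 0.3478 and values discount at R = 1.04.
Expiry values: V(2,0)=10.0000, V(2,1)=10.0000, V(2,2)=0.0000
Node (1,0) S=176.0000: V=(p*·10.0000+(1−p*)·10.0000)/1.04=9.6154; Δ=(10.0000−10.0000)/(235.8400−154.8800)=0.0000; B=V−Δ·S=9.6154
Node (1,1) S=268.0000: V=(p*·0.0000+(1−p*)·10.0000)/1.04=6.2709; Δ=(0.0000−10.0000)/(359.1200−235.8400)=-0.0811; B=V−Δ·S=28.0100
Node (0,0) S=200.0000: V=(p*·6.2709+(1−p*)·9.6154)/1.04=8.1270; Δ=(6.2709−9.6154)/(268.0000−176.0000)=-0.0364; B=V−Δ·S=15.3976
Check: Δ(0,0)·S0 + B(0,0) = 8.1270 = V0.

(0,0): Delta=-0.0364 Bond=15.3976
(1,0): Delta=0.0000 Bond=9.6154
(1,1): Delta=-0.0811 Bond=28.0100
V0=8.1270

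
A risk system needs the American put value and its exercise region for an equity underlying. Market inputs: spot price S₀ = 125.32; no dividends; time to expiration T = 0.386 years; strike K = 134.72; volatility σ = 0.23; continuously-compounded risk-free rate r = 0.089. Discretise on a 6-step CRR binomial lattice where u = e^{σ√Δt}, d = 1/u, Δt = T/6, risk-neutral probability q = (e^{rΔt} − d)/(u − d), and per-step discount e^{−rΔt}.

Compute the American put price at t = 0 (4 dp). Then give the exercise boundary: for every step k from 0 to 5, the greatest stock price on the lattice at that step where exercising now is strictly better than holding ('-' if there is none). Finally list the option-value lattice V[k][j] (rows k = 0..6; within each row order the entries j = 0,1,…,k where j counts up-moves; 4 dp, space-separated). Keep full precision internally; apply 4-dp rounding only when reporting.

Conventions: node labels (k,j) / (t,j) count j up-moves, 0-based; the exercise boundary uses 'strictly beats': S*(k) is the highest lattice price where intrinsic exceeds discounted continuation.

price = 11.1375
boundary = - 118.2183 111.5191 118.2183 111.5191 118.2183
tree:
11.1375
16.5017 6.5875
23.2009 10.6515 3.1203
29.5205 16.5017 5.6732 0.9314
35.4819 23.2009 9.9480 2.0128 0.0000
41.1056 29.5205 16.5017 4.3497 0.0000 0.0000
46.4106 35.4819 23.2009 9.4000 0.0000 0.0000 0.0000

params: Δt=0.06433 u=1.06007 d=0.94333 q=0.53461 e^(-rΔt)=0.99429
t_6 payoffs: 46.4106 35.4819 23.2009 9.4000 0.0000 0.0000 0.0000
t_5: node(5,0) S=93.6144 payoff=41.1056 vs cont=40.3364 → 41.1056 [stop]  node(5,1) S=105.1995 payoff=29.5205 vs cont=28.7513 → 29.5205 [stop]  node(5,2) S=118.2183 payoff=16.5017 vs cont=15.7325 → 16.5017 [stop]  node(5,3) S=132.8483 payoff=1.8717 vs cont=4.3497 → 4.3497 [wait]  node(5,4) S=149.2887 payoff=0.0000 vs cont=0.0000 → 0.0000 [wait]  node(5,5) S=167.7637 payoff=0.0000 vs cont=0.0000 → 0.0000 [wait]  ⇒ S*(5)=118.2183
t_4: node(4,0) S=99.2381 payoff=35.4819 vs cont=34.7128 → 35.4819 [stop]  node(4,1) S=111.5191 payoff=23.2009 vs cont=22.4317 → 23.2009 [stop]  node(4,2) S=125.3200 payoff=9.4000 vs cont=9.9480 → 9.9480 [wait]  node(4,3) S=140.8288 payoff=0.0000 vs cont=2.0128 → 2.0128 [wait]  node(4,4) S=158.2569 payoff=0.0000 vs cont=0.0000 → 0.0000 [wait]  ⇒ S*(4)=111.5191
t_3: node(3,0) S=105.1995 payoff=29.5205 vs cont=28.7513 → 29.5205 [stop]  node(3,1) S=118.2183 payoff=16.5017 vs cont=16.0238 → 16.5017 [stop]  node(3,2) S=132.8483 payoff=1.8717 vs cont=5.6732 → 5.6732 [wait]  node(3,3) S=149.2887 payoff=0.0000 vs cont=0.9314 → 0.9314 [wait]  ⇒ S*(3)=118.2183
t_2: node(2,0) S=111.5191 payoff=23.2009 vs cont=22.4317 → 23.2009 [stop]  node(2,1) S=125.3200 payoff=9.4000 vs cont=10.6515 → 10.6515 [wait]  node(2,2) S=140.8288 payoff=0.0000 vs cont=3.1203 → 3.1203 [wait]  ⇒ S*(2)=111.5191
t_1: node(1,0) S=118.2183 payoff=16.5017 vs cont=16.3978 → 16.5017 [stop]  node(1,1) S=132.8483 payoff=1.8717 vs cont=6.5875 → 6.5875 [wait]  ⇒ S*(1)=118.2183
t_0: node(0,0) S=125.3200 payoff=9.4000 vs cont=11.1375 → 11.1375 [wait]  ⇒ S*(0)=-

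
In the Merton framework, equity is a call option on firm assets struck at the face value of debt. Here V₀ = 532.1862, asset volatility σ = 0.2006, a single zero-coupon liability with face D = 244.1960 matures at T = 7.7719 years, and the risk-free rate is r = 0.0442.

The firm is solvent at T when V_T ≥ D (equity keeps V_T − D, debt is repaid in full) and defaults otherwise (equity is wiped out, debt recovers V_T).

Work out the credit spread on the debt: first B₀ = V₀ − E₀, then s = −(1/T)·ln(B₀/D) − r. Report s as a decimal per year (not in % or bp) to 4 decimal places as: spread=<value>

Equity is a call on the firm's assets struck at D = 244.1960:
d₁ = [ln(V₀/D) + (r + σ²/2)T] / (σ√T)
   = [ln(532.1862/244.1960) + (0.0442 + 0.5·0.2006²)·7.7719] / (0.2006·√7.7719)
   = [0.779022 + 0.499890] / 0.559235 = 2.286895
d₂ = d₁ − σ√T = 2.286895 − 0.559235 = 1.727660
N(d₁) = 0.988899,  N(d₂) = 0.957975,  e^(−rT) = 0.709271
E₀ = V₀·N(d₁) − D·e^(−rT)·N(d₂)
   = 532.1862·0.988899 − 244.1960·0.709271·0.957975 = 360.356048
B₀ = V₀ − E₀ = 532.1862 − 360.356048 = 171.830152
spread = −(1/T)·ln(B₀/D) − r = −(1/7.7719)·ln(171.830152/244.1960) − 0.0442 = 0.00102249

spread=0.0010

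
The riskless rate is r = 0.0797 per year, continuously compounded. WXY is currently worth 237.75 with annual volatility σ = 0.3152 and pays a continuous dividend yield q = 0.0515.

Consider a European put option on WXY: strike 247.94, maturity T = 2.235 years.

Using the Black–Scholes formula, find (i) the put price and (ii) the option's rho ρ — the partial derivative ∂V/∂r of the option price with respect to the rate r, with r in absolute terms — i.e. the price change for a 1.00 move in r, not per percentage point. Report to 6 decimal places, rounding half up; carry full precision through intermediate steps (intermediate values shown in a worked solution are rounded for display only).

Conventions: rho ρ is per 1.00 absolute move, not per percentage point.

price = 36.888749
ρ = -266.970743

σ√T = 0.3152·√2.235 = 0.471221
d₁ = (ln(S/K) + (r−q+σ²/2)T) / (σ√T) = (ln(237.75/247.94) + (0.0797−0.0515+0.3152²/2)·2.235) / 0.471221 = (-0.041967 + 0.174052) / 0.471221 = 0.280303
d₂ = d₁ − σ√T = 0.280303 − 0.471221 = -0.190918
e^{−rT} = 0.836834
e^{−qT} = 0.891275
N(−d₁) = 0.389623,  N(−d₂) = 0.575705
Put price V = K·e^{−rT}·N(−d₂) − S·e^{−qT}·N(−d₁) = 119.449997 − 82.561248 = 36.888749
ρ = −K·T·e^{−rT}·N(−d₂) = -266.970743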